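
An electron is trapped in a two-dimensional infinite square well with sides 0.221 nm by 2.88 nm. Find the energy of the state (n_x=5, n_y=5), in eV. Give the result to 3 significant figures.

E = 194 eV

For a 2D rectangular well E = (h²/8m_e)·Σ n_i²/L_i² = (6.626×10^-34)²/(8·9.109×10^-31) · [5²/(0.221 nm)² + 5²/(2.88 nm)²].
Evaluating gives E = 3.102×10^-17 J = 194 eV.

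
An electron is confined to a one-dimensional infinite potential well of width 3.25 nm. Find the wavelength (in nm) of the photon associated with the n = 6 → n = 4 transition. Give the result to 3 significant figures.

E_1 = h²/(8m_eL²) = 5.704×10^-21 J, so ΔE = (6² − 4²)E_1 = 1.141×10^-19 J.
λ = hc/ΔE = (6.626×10^-34·2.998×10^8)/1.141×10^-19 = 1.74×10^-6 m = 1.74×10^3 nm.

λ = 1.74×10^3 nm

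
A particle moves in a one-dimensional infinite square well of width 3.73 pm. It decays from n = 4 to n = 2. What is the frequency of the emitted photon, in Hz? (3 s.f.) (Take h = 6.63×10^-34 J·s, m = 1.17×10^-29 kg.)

f = 6.11×10^18 Hz

E_1 = h²/(8mL²) = 3.375×10^-16 J and ΔE = (4² − 2²)E_1 = 4.050×10^-15 J.
f = ΔE/h = 4.050×10^-15/6.63×10^-34 = 6.11×10^18 Hz.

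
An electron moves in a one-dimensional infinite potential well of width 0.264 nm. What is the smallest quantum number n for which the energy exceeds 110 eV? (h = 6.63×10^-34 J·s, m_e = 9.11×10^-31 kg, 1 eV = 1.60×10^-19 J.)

E_1 = h²/(8m_eL²) = 8.654×10^-19 J = 5.409 eV.
Need n² > 110/5.409 = 20.34, i.e. n > 4.510.
The smallest integer satisfying this is n = 5.

n = 5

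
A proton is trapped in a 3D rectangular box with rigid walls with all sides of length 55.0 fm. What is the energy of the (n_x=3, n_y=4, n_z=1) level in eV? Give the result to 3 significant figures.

E = 1.76×10^6 eV

For a 3D rectangular well E = (h²/8m_p)·Σ n_i²/L_i² = (6.626×10^-34)²/(8·1.673×10^-27) · [3²/(55.0 fm)² + 4²/(55.0 fm)² + 1²/(55.0 fm)²].
Evaluating gives E = 2.819×10^-13 J = 1.76×10^6 eV.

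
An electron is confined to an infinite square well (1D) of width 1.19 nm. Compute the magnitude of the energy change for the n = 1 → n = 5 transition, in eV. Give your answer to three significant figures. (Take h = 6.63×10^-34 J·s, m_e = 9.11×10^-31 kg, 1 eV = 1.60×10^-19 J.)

|ΔE| = 6.39 eV

E_1 = h²/(8m_eL²) = 4.259×10^-20 J.
|ΔE| = |1² − 5²|·E_1 = 24·4.259×10^-20 J = 1.022×10^-18 J = 6.39 eV.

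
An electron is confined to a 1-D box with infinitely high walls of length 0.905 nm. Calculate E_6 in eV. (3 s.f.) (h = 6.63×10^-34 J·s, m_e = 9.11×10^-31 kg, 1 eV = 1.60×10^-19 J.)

E_6 = 16.6 eV

For an infinite well E_n = n²h²/(8m_eL²), so E_1 = h²/(8m_eL²) = (6.63×10^-34)²/(8·9.11×10^-31·(9.05×10^-10 m)²) = 7.364×10^-20 J.
Then E_6 = 6²·E_1 = 36·7.364×10^-20 J = 2.651×10^-18 J.
Converting, E_6 = 2.651×10^-18 J / (1.60×10^-19 J/eV) = 16.6 eV.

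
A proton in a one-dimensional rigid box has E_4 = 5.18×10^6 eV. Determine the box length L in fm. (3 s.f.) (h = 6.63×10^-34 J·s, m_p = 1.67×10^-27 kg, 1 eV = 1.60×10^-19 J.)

From E_n = n²h²/(8m_pL²), L = n·h/√(8m_pE_n).
E_4 = 5.18×10^6 eV = 8.288×10^-13 J, so L = 4·6.63×10^-34/√(8·1.67×10^-27·8.288×10^-13) = 2.52×10^-14 m = 25.2 fm.

L = 25.2 fm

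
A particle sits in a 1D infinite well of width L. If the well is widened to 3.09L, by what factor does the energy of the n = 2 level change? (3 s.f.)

0.105

E_n ∝ 1/L², so the energy scales by 1/3.09² = 0.105.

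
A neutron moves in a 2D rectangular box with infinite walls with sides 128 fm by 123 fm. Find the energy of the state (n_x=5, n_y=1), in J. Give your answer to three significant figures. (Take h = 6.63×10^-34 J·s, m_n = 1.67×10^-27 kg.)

E = 5.24×10^-14 J

For a 2D rectangular well E = (h²/8m_n)·Σ n_i²/L_i² = (6.63×10^-34)²/(8·1.67×10^-27) · [5²/(128 fm)² + 1²/(123 fm)²].
Evaluating gives E = 5.24×10^-14 J.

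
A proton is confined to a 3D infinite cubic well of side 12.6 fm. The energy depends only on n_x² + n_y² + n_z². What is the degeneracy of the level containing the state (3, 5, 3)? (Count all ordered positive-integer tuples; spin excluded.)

degeneracy = 3

The level has n_x² + n_y² + n_z² = 43. The ordered positive-integer solutions are (3, 3, 5), (3, 5, 3), (5, 3, 3).
That gives 3 states.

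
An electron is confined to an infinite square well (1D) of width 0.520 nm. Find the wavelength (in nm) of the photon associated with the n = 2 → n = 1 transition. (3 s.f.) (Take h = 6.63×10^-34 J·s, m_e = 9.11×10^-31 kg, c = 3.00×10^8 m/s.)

λ = 297 nm

E_1 = h²/(8m_eL²) = 2.231×10^-19 J, so ΔE = (2² − 1²)E_1 = 6.693×10^-19 J.
λ = hc/ΔE = (6.63×10^-34·3.00×10^8)/6.693×10^-19 = 2.97×10^-7 m = 297 nm.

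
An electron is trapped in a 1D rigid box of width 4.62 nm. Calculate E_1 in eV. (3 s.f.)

E_1 = 0.0176 eV

For an infinite well E_n = n²h²/(8m_eL²), so E_1 = h²/(8m_eL²) = (6.626×10^-34)²/(8·9.109×10^-31·(4.62×10^-9 m)²) = 2.823×10^-21 J.
Converting, E_1 = 2.823×10^-21 J / (1.602×10^-19 J/eV) = 0.0176 eV.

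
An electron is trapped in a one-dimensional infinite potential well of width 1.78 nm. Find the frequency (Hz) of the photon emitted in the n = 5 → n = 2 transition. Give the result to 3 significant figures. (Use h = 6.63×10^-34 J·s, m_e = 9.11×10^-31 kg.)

E_1 = h²/(8m_eL²) = 1.904×10^-20 J and ΔE = (5² − 2²)E_1 = 3.998×10^-19 J.
f = ΔE/h = 3.998×10^-19/6.63×10^-34 = 6.03×10^14 Hz.

f = 6.03×10^14 Hz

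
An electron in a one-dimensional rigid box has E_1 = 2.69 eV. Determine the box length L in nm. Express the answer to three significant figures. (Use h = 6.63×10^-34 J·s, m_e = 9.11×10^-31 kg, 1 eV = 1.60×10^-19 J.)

From E_n = n²h²/(8m_eL²), L = n·h/√(8m_eE_n).
E_1 = 2.69 eV = 4.304×10^-19 J, so L = 1·6.63×10^-34/√(8·9.11×10^-31·4.304×10^-19) = 3.74×10^-10 m = 0.374 nm.

L = 0.374 nm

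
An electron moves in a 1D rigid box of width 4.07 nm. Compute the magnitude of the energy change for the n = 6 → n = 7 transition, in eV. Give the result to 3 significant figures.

E_1 = h²/(8m_eL²) = 3.637×10^-21 J.
|ΔE| = |6² − 7²|·E_1 = 13·3.637×10^-21 J = 4.728×10^-20 J = 0.295 eV.

|ΔE| = 0.295 eV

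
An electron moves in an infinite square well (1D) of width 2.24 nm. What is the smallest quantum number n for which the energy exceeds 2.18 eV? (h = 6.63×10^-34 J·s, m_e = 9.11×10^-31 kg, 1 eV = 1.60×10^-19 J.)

n = 6

E_1 = h²/(8m_eL²) = 1.202×10^-20 J = 0.07512 eV.
Need n² > 2.18/0.07512 = 29.02, i.e. n > 5.387.
The smallest integer satisfying this is n = 6.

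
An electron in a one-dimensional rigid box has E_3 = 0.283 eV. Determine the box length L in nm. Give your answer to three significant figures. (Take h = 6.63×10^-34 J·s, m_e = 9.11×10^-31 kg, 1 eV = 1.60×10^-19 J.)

From E_n = n²h²/(8m_eL²), L = n·h/√(8m_eE_n).
E_3 = 0.283 eV = 4.528×10^-20 J, so L = 3·6.63×10^-34/√(8·9.11×10^-31·4.528×10^-20) = 3.46×10^-9 m = 3.46 nm.

L = 3.46 nm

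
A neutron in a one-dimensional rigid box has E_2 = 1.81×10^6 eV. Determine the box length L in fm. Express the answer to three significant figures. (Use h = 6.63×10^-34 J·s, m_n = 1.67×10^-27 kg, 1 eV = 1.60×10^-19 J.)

From E_n = n²h²/(8m_nL²), L = n·h/√(8m_nE_n).
E_2 = 1.81×10^6 eV = 2.896×10^-13 J, so L = 2·6.63×10^-34/√(8·1.67×10^-27·2.896×10^-13) = 2.13×10^-14 m = 21.3 fm.

L = 21.3 fm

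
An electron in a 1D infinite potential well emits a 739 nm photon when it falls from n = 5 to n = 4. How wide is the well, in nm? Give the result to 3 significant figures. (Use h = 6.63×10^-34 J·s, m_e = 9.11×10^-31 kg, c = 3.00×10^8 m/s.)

The photon carries ΔE = hc/λ = 6.63×10^-34·3.00×10^8/7.39×10^-7 m = 2.691×10^-19 J.
Since ΔE = (5² − 4²)E_1, E_1 = 2.990×10^-20 J, and L = h/√(8m_eE_1) = 1.42×10^-9 m = 1.42 nm.

L = 1.42 nm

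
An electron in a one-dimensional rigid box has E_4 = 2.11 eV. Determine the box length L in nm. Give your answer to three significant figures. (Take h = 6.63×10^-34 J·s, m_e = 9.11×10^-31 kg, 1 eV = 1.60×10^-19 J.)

L = 1.69 nm

From E_n = n²h²/(8m_eL²), L = n·h/√(8m_eE_n).
E_4 = 2.11 eV = 3.376×10^-19 J, so L = 4·6.63×10^-34/√(8·9.11×10^-31·3.376×10^-19) = 1.69×10^-9 m = 1.69 nm.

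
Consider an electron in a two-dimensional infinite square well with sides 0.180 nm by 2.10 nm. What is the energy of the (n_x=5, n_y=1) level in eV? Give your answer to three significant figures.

E = 290 eV

For a 2D rectangular well E = (h²/8m_e)·Σ n_i²/L_i² = (6.626×10^-34)²/(8·9.109×10^-31) · [5²/(0.180 nm)² + 1²/(2.10 nm)²].
Evaluating gives E = 4.650×10^-17 J = 290 eV.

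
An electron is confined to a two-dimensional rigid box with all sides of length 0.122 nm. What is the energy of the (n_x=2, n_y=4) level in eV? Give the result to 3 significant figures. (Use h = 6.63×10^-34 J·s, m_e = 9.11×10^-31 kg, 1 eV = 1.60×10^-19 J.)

E = 507 eV

For a 2D rectangular well E = (h²/8m_e)·Σ n_i²/L_i² = (6.63×10^-34)²/(8·9.11×10^-31) · [2²/(0.122 nm)² + 4²/(0.122 nm)²].
Evaluating gives E = 8.105×10^-17 J = 507 eV.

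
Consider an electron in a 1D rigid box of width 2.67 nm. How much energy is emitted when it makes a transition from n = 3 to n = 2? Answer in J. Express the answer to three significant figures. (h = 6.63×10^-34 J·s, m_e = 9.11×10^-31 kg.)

E_1 = h²/(8m_eL²) = 8.461×10^-21 J.
|ΔE| = |3² − 2²|·E_1 = 5·8.461×10^-21 J = 4.23×10^-20 J.

|ΔE| = 4.23×10^-20 J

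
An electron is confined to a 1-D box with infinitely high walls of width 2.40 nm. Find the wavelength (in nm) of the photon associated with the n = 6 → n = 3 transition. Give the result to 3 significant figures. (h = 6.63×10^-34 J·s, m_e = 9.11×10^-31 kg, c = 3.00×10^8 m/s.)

E_1 = h²/(8m_eL²) = 1.047×10^-20 J, so ΔE = (6² − 3²)E_1 = 2.827×10^-19 J.
λ = hc/ΔE = (6.63×10^-34·3.00×10^8)/2.827×10^-19 = 7.04×10^-7 m = 704 nm.

λ = 704 nm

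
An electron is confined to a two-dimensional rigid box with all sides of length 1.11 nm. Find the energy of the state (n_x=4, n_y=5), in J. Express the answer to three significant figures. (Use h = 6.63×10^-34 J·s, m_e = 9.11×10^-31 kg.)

E = 2.01×10^-18 J

For a 2D rectangular well E = (h²/8m_e)·Σ n_i²/L_i² = (6.63×10^-34)²/(8·9.11×10^-31) · [4²/(1.11 nm)² + 5²/(1.11 nm)²].
Evaluating gives E = 2.01×10^-18 J.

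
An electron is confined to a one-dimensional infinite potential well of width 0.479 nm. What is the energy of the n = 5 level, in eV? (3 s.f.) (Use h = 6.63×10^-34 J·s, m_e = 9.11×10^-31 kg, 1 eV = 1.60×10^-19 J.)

E_5 = 41.1 eV

For an infinite well E_n = n²h²/(8m_eL²), so E_1 = h²/(8m_eL²) = (6.63×10^-34)²/(8·9.11×10^-31·(4.79×10^-10 m)²) = 2.629×10^-19 J.
Then E_5 = 5²·E_1 = 25·2.629×10^-19 J = 6.573×10^-18 J.
Converting, E_5 = 6.573×10^-18 J / (1.60×10^-19 J/eV) = 41.1 eV.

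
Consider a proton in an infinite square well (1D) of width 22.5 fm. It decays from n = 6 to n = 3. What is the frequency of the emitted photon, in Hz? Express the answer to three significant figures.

f = 2.64×10^21 Hz

E_1 = h²/(8m_pL²) = 6.480×10^-14 J and ΔE = (6² − 3²)E_1 = 1.750×10^-12 J.
f = ΔE/h = 1.750×10^-12/6.626×10^-34 = 2.64×10^21 Hz.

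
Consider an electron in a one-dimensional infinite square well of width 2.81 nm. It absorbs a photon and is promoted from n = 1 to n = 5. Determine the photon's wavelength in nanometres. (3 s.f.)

λ = 1.08×10^3 nm

E_1 = h²/(8m_eL²) = 7.630×10^-21 J, so ΔE = (5² − 1²)E_1 = 1.831×10^-19 J.
λ = hc/ΔE = (6.626×10^-34·2.998×10^8)/1.831×10^-19 = 1.08×10^-6 m = 1.08×10^3 nm.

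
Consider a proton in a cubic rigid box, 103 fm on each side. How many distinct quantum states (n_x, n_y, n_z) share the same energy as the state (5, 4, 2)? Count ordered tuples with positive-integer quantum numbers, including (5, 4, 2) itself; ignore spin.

degeneracy = 6

The level has n_x² + n_y² + n_z² = 45. The ordered positive-integer solutions are (2, 4, 5), (2, 5, 4), (4, 2, 5), (4, 5, 2), (5, 2, 4), (5, 4, 2).
That gives 6 states.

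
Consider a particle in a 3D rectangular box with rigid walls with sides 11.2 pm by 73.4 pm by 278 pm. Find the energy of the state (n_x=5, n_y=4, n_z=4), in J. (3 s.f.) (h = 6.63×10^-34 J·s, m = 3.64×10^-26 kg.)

For a 3D rectangular well E = (h²/8m)·Σ n_i²/L_i² = (6.63×10^-34)²/(8·3.64×10^-26) · [5²/(11.2 pm)² + 4²/(73.4 pm)² + 4²/(278 pm)²].
Evaluating gives E = 3.06×10^-19 J.

E = 3.06×10^-19 J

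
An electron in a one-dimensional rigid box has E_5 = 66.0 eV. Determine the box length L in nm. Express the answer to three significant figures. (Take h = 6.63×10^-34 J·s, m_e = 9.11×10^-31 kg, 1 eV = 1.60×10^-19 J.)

L = 0.378 nm

From E_n = n²h²/(8m_eL²), L = n·h/√(8m_eE_n).
E_5 = 66.0 eV = 1.056×10^-17 J, so L = 5·6.63×10^-34/√(8·9.11×10^-31·1.056×10^-17) = 3.78×10^-10 m = 0.378 nm.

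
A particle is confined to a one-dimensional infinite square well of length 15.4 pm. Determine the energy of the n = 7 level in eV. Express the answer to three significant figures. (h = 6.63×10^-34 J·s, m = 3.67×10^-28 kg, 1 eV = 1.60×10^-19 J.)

For an infinite well E_n = n²h²/(8mL²), so E_1 = h²/(8mL²) = (6.63×10^-34)²/(8·3.67×10^-28·(1.54×10^-11 m)²) = 6.313×10^-19 J.
Then E_7 = 7²·E_1 = 49·6.313×10^-19 J = 3.093×10^-17 J.
Converting, E_7 = 3.093×10^-17 J / (1.60×10^-19 J/eV) = 193 eV.

E_7 = 193 eV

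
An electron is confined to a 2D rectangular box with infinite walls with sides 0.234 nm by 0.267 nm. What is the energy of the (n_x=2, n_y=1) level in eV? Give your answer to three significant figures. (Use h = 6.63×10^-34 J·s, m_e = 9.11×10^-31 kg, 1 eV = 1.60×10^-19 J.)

E = 32.8 eV

For a 2D rectangular well E = (h²/8m_e)·Σ n_i²/L_i² = (6.63×10^-34)²/(8·9.11×10^-31) · [2²/(0.234 nm)² + 1²/(0.267 nm)²].
Evaluating gives E = 5.252×10^-18 J = 32.8 eV.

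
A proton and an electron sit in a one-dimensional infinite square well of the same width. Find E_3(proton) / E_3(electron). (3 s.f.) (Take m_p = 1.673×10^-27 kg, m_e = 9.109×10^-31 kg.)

E_n ∝ 1/m at fixed n and L, so the ratio is m_e/m_p = 9.109×10^-31/1.673×10^-27 = 5.44×10^-4.

5.44×10^-4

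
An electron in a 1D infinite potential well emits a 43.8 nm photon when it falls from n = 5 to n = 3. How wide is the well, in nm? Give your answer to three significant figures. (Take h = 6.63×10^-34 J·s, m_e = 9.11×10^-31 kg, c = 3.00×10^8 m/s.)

The photon carries ΔE = hc/λ = 6.63×10^-34·3.00×10^8/4.38×10^-8 m = 4.541×10^-18 J.
Since ΔE = (5² − 3²)E_1, E_1 = 2.838×10^-19 J, and L = h/√(8m_eE_1) = 4.61×10^-10 m = 0.461 nm.

L = 0.461 nm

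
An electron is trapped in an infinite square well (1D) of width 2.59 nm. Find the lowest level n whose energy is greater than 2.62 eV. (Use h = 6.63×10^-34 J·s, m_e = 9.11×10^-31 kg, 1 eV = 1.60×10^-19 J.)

n = 7

E_1 = h²/(8m_eL²) = 8.991×10^-21 J = 0.05619 eV.
Need n² > 2.62/0.05619 = 46.63, i.e. n > 6.829.
The smallest integer satisfying this is n = 7.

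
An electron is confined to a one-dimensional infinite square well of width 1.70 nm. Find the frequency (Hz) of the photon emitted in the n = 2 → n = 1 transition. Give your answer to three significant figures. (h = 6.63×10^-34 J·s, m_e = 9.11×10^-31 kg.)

f = 9.44×10^13 Hz

E_1 = h²/(8m_eL²) = 2.087×10^-20 J and ΔE = (2² − 1²)E_1 = 6.261×10^-20 J.
f = ΔE/h = 6.261×10^-20/6.63×10^-34 = 9.44×10^13 Hz.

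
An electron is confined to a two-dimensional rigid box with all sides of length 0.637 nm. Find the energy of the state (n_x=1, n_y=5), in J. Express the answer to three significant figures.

E = 3.86×10^-18 J

For a 2D rectangular well E = (h²/8m_e)·Σ n_i²/L_i² = (6.626×10^-34)²/(8·9.109×10^-31) · [1²/(0.637 nm)² + 5²/(0.637 nm)²].
Evaluating gives E = 3.86×10^-18 J.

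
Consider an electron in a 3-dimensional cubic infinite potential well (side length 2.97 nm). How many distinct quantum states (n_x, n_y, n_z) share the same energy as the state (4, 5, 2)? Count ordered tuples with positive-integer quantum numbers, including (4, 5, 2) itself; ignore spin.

degeneracy = 6

The level has n_x² + n_y² + n_z² = 45. The ordered positive-integer solutions are (2, 4, 5), (2, 5, 4), (4, 2, 5), (4, 5, 2), (5, 2, 4), (5, 4, 2).
That gives 6 states.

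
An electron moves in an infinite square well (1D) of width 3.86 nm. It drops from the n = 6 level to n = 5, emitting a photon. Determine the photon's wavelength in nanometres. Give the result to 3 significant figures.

E_1 = h²/(8m_eL²) = 4.044×10^-21 J, so ΔE = (6² − 5²)E_1 = 4.448×10^-20 J.
λ = hc/ΔE = (6.626×10^-34·2.998×10^8)/4.448×10^-20 = 4.47×10^-6 m = 4.47×10^3 nm.

λ = 4.47×10^3 nm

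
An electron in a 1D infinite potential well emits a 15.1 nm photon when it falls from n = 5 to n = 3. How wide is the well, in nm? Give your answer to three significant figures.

The photon carries ΔE = hc/λ = 6.626×10^-34·2.998×10^8/1.51×10^-8 m = 1.316×10^-17 J.
Since ΔE = (5² − 3²)E_1, E_1 = 8.225×10^-19 J, and L = h/√(8m_eE_1) = 2.71×10^-10 m = 0.271 nm.

L = 0.271 nm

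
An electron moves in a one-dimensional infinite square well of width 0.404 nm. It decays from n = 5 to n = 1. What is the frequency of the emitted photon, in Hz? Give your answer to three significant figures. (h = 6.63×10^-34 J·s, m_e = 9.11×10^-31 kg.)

f = 1.34×10^16 Hz

E_1 = h²/(8m_eL²) = 3.695×10^-19 J and ΔE = (5² − 1²)E_1 = 8.868×10^-18 J.
f = ΔE/h = 8.868×10^-18/6.63×10^-34 = 1.34×10^16 Hz.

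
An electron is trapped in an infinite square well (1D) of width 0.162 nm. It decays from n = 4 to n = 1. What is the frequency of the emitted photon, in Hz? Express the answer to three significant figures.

f = 5.20×10^16 Hz

E_1 = h²/(8m_eL²) = 2.296×10^-18 J and ΔE = (4² − 1²)E_1 = 3.444×10^-17 J.
f = ΔE/h = 3.444×10^-17/6.626×10^-34 = 5.20×10^16 Hz.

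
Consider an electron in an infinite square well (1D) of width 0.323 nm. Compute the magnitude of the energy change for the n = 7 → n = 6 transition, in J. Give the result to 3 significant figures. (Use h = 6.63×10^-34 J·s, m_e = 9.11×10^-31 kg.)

|ΔE| = 7.52×10^-18 J

E_1 = h²/(8m_eL²) = 5.781×10^-19 J.
|ΔE| = |7² − 6²|·E_1 = 13·5.781×10^-19 J = 7.52×10^-18 J.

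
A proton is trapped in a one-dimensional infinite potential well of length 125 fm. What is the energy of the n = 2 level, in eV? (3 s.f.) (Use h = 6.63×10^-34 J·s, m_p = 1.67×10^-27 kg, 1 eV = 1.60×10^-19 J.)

For an infinite well E_n = n²h²/(8m_pL²), so E_1 = h²/(8m_pL²) = (6.63×10^-34)²/(8·1.67×10^-27·(1.25×10^-13 m)²) = 2.106×10^-15 J.
Then E_2 = 2²·E_1 = 4·2.106×10^-15 J = 8.424×10^-15 J.
Converting, E_2 = 8.424×10^-15 J / (1.60×10^-19 J/eV) = 5.26×10^4 eV.

E_2 = 5.26×10^4 eV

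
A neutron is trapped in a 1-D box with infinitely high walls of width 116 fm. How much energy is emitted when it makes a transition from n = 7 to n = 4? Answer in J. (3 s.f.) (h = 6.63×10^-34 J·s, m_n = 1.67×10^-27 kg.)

E_1 = h²/(8m_nL²) = 2.445×10^-15 J.
|ΔE| = |7² − 4²|·E_1 = 33·2.445×10^-15 J = 8.07×10^-14 J.

|ΔE| = 8.07×10^-14 J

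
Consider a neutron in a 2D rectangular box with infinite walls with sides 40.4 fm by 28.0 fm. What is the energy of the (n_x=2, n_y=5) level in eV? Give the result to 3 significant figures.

E = 7.02×10^6 eV

For a 2D rectangular well E = (h²/8m_n)·Σ n_i²/L_i² = (6.626×10^-34)²/(8·1.675×10^-27) · [2²/(40.4 fm)² + 5²/(28.0 fm)²].
Evaluating gives E = 1.125×10^-12 J = 7.02×10^6 eV.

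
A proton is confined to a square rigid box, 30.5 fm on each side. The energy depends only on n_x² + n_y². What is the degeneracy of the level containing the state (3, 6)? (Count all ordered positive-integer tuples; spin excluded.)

The level has n_x² + n_y² = 45. The ordered positive-integer solutions are (3, 6), (6, 3).
That gives 2 states.

degeneracy = 2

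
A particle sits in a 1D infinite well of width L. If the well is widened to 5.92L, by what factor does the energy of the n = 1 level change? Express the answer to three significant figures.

0.0285

E_n ∝ 1/L², so the energy scales by 1/5.92² = 0.0285.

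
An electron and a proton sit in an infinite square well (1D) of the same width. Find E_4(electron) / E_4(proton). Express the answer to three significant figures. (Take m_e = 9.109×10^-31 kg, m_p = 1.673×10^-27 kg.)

E_n ∝ 1/m at fixed n and L, so the ratio is m_p/m_e = 1.673×10^-27/9.109×10^-31 = 1.84×10^3.

1.84×10^3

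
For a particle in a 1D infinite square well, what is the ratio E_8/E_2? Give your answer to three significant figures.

E_n ∝ n², so E_8/E_2 = 8²/2² = 64/4 = 16.0.

16.0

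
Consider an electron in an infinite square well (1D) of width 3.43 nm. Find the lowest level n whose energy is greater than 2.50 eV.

n = 9

E_1 = h²/(8m_eL²) = 5.121×10^-21 J = 0.03197 eV.
Need n² > 2.50/0.03197 = 78.20, i.e. n > 8.843.
The smallest integer satisfying this is n = 9.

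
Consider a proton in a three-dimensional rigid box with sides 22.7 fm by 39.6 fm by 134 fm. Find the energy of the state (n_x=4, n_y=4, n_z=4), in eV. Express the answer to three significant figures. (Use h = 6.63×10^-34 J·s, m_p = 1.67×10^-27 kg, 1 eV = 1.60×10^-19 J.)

E = 8.67×10^6 eV

For a 3D rectangular well E = (h²/8m_p)·Σ n_i²/L_i² = (6.63×10^-34)²/(8·1.67×10^-27) · [4²/(22.7 fm)² + 4²/(39.6 fm)² + 4²/(134 fm)²].
Evaluating gives E = 1.387×10^-12 J = 8.67×10^6 eV.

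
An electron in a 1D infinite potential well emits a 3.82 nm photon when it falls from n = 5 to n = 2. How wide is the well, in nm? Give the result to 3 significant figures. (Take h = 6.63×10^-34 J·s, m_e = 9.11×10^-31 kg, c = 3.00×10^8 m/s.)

L = 0.156 nm

The photon carries ΔE = hc/λ = 6.63×10^-34·3.00×10^8/3.82×10^-9 m = 5.207×10^-17 J.
Since ΔE = (5² − 2²)E_1, E_1 = 2.480×10^-18 J, and L = h/√(8m_eE_1) = 1.56×10^-10 m = 0.156 nm.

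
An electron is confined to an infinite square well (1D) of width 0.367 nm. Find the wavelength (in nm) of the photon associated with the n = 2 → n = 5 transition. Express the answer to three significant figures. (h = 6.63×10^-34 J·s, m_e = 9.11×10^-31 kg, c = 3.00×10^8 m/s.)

E_1 = h²/(8m_eL²) = 4.478×10^-19 J, so ΔE = (5² − 2²)E_1 = 9.404×10^-18 J.
λ = hc/ΔE = (6.63×10^-34·3.00×10^8)/9.404×10^-18 = 2.12×10^-8 m = 21.2 nm.

λ = 21.2 nm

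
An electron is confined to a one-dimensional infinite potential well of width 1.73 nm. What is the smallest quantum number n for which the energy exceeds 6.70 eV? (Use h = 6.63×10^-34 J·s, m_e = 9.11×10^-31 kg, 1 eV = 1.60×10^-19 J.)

n = 8

E_1 = h²/(8m_eL²) = 2.015×10^-20 J = 0.1259 eV.
Need n² > 6.70/0.1259 = 53.22, i.e. n > 7.295.
The smallest integer satisfying this is n = 8.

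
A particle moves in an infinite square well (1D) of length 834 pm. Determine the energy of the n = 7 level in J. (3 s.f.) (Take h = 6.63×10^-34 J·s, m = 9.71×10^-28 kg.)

For an infinite well E_n = n²h²/(8mL²), so E_1 = h²/(8mL²) = (6.63×10^-34)²/(8·9.71×10^-28·(8.34×10^-10 m)²) = 8.136×10^-23 J.
Then E_7 = 7²·E_1 = 49·8.136×10^-23 J = 3.99×10^-21 J.

E_7 = 3.99×10^-21 J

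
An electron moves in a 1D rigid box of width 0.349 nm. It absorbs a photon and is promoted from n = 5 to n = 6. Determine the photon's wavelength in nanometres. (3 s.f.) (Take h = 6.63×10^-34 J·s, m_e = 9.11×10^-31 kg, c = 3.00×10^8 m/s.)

λ = 36.5 nm

E_1 = h²/(8m_eL²) = 4.952×10^-19 J, so ΔE = (6² − 5²)E_1 = 5.447×10^-18 J.
λ = hc/ΔE = (6.63×10^-34·3.00×10^8)/5.447×10^-18 = 3.65×10^-8 m = 36.5 nm.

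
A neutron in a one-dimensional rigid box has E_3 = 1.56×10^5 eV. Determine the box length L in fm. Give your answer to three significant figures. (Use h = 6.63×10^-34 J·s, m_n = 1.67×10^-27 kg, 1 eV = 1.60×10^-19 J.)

L = 109 fm

From E_n = n²h²/(8m_nL²), L = n·h/√(8m_nE_n).
E_3 = 1.56×10^5 eV = 2.496×10^-14 J, so L = 3·6.63×10^-34/√(8·1.67×10^-27·2.496×10^-14) = 1.09×10^-13 m = 109 fm.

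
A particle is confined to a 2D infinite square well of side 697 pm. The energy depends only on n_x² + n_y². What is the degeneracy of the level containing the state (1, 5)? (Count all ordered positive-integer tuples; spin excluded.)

The level has n_x² + n_y² = 26. The ordered positive-integer solutions are (1, 5), (5, 1).
That gives 2 states.

degeneracy = 2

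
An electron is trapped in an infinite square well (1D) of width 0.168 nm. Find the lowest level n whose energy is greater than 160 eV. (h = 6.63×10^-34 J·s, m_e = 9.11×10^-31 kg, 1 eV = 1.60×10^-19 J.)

E_1 = h²/(8m_eL²) = 2.137×10^-18 J = 13.36 eV.
Need n² > 160/13.36 = 11.98, i.e. n > 3.461.
The smallest integer satisfying this is n = 4.

n = 4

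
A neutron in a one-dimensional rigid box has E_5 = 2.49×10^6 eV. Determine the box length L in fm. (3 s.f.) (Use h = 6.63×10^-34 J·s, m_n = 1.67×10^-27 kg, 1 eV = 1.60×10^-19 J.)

From E_n = n²h²/(8m_nL²), L = n·h/√(8m_nE_n).
E_5 = 2.49×10^6 eV = 3.984×10^-13 J, so L = 5·6.63×10^-34/√(8·1.67×10^-27·3.984×10^-13) = 4.54×10^-14 m = 45.4 fm.

L = 45.4 fm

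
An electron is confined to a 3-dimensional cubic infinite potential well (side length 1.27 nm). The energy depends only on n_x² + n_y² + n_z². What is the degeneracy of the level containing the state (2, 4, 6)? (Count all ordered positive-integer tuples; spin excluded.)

degeneracy = 6

The level has n_x² + n_y² + n_z² = 56. The ordered positive-integer solutions are (2, 4, 6), (2, 6, 4), (4, 2, 6), (4, 6, 2), (6, 2, 4), (6, 4, 2).
That gives 6 states.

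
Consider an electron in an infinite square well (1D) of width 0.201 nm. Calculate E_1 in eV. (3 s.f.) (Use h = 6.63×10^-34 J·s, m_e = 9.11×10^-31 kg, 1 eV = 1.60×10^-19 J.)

E_1 = 9.33 eV

For an infinite well E_n = n²h²/(8m_eL²), so E_1 = h²/(8m_eL²) = (6.63×10^-34)²/(8·9.11×10^-31·(2.01×10^-10 m)²) = 1.493×10^-18 J.
Converting, E_1 = 1.493×10^-18 J / (1.60×10^-19 J/eV) = 9.33 eV.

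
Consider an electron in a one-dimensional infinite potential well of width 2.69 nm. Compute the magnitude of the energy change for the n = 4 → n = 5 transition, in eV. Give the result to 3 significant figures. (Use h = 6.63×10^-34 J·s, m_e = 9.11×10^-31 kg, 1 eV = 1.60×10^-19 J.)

|ΔE| = 0.469 eV

E_1 = h²/(8m_eL²) = 8.335×10^-21 J.
|ΔE| = |4² − 5²|·E_1 = 9·8.335×10^-21 J = 7.502×10^-20 J = 0.469 eV.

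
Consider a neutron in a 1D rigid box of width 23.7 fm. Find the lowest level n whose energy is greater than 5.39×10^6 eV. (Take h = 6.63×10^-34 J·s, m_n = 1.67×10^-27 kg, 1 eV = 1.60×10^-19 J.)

n = 4

E_1 = h²/(8m_nL²) = 5.858×10^-14 J = 3.661×10^5 eV.
Need n² > 5.39×10^6/3.661×10^5 = 14.72, i.e. n > 3.837.
The smallest integer satisfying this is n = 4.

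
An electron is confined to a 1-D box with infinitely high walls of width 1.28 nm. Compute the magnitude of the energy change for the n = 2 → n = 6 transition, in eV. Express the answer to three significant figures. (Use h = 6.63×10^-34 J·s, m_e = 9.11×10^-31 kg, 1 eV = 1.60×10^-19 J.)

|ΔE| = 7.36 eV

E_1 = h²/(8m_eL²) = 3.681×10^-20 J.
|ΔE| = |2² − 6²|·E_1 = 32·3.681×10^-20 J = 1.178×10^-18 J = 7.36 eV.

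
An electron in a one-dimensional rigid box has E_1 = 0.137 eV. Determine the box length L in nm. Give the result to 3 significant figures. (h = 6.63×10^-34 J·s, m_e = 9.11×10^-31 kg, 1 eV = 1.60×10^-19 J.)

L = 1.66 nm

From E_n = n²h²/(8m_eL²), L = n·h/√(8m_eE_n).
E_1 = 0.137 eV = 2.192×10^-20 J, so L = 1·6.63×10^-34/√(8·9.11×10^-31·2.192×10^-20) = 1.66×10^-9 m = 1.66 nm.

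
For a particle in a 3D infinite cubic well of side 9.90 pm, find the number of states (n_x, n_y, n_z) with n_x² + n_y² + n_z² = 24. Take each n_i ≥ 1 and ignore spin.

The level has n_x² + n_y² + n_z² = 24. The ordered positive-integer solutions are (2, 2, 4), (2, 4, 2), (4, 2, 2).
That gives 3 states.

degeneracy = 3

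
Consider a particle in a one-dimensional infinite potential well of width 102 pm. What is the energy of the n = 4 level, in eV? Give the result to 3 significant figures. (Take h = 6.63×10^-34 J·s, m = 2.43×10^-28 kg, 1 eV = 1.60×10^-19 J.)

E_4 = 2.17 eV

For an infinite well E_n = n²h²/(8mL²), so E_1 = h²/(8mL²) = (6.63×10^-34)²/(8·2.43×10^-28·(1.02×10^-10 m)²) = 2.173×10^-20 J.
Then E_4 = 4²·E_1 = 16·2.173×10^-20 J = 3.477×10^-19 J.
Converting, E_4 = 3.477×10^-19 J / (1.60×10^-19 J/eV) = 2.17 eV.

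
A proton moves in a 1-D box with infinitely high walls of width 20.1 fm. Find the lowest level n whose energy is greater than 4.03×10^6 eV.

n = 3

E_1 = h²/(8m_pL²) = 8.119×10^-14 J = 5.068×10^5 eV.
Need n² > 4.03×10^6/5.068×10^5 = 7.952, i.e. n > 2.820.
The smallest integer satisfying this is n = 3.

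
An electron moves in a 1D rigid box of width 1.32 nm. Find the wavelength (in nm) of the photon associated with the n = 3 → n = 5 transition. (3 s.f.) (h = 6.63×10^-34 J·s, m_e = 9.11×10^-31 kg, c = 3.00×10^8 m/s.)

λ = 359 nm

E_1 = h²/(8m_eL²) = 3.462×10^-20 J, so ΔE = (5² − 3²)E_1 = 5.539×10^-19 J.
λ = hc/ΔE = (6.63×10^-34·3.00×10^8)/5.539×10^-19 = 3.59×10^-7 m = 359 nm.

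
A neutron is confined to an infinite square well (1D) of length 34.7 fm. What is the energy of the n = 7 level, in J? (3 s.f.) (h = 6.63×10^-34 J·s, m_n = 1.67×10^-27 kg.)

For an infinite well E_n = n²h²/(8m_nL²), so E_1 = h²/(8m_nL²) = (6.63×10^-34)²/(8·1.67×10^-27·(3.47×10^-14 m)²) = 2.733×10^-14 J.
Then E_7 = 7²·E_1 = 49·2.733×10^-14 J = 1.34×10^-12 J.

E_7 = 1.34×10^-12 J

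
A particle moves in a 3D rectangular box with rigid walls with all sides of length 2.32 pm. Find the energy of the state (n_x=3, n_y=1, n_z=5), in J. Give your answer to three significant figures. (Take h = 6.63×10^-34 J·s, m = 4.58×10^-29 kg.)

For a 3D rectangular well E = (h²/8m)·Σ n_i²/L_i² = (6.63×10^-34)²/(8·4.58×10^-29) · [3²/(2.32 pm)² + 1²/(2.32 pm)² + 5²/(2.32 pm)²].
Evaluating gives E = 7.80×10^-15 J.

E = 7.80×10^-15 J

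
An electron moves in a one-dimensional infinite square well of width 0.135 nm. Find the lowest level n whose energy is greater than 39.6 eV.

n = 2

E_1 = h²/(8m_eL²) = 3.306×10^-18 J = 20.64 eV.
Need n² > 39.6/20.64 = 1.919, i.e. n > 1.385.
The smallest integer satisfying this is n = 2.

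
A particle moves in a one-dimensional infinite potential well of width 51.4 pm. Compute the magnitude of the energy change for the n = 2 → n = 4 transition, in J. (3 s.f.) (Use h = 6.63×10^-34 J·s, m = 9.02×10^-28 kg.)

E_1 = h²/(8mL²) = 2.306×10^-20 J.
|ΔE| = |2² − 4²|·E_1 = 12·2.306×10^-20 J = 2.77×10^-19 J.

|ΔE| = 2.77×10^-19 J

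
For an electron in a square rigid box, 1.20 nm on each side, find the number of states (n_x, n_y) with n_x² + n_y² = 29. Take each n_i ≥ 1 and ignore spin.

The level has n_x² + n_y² = 29. The ordered positive-integer solutions are (2, 5), (5, 2).
That gives 2 states.

degeneracy = 2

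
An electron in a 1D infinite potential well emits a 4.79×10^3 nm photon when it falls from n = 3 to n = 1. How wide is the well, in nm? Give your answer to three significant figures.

The photon carries ΔE = hc/λ = 6.626×10^-34·2.998×10^8/4.79×10^-6 m = 4.147×10^-20 J.
Since ΔE = (3² − 1²)E_1, E_1 = 5.184×10^-21 J, and L = h/√(8m_eE_1) = 3.41×10^-9 m = 3.41 nm.

L = 3.41 nm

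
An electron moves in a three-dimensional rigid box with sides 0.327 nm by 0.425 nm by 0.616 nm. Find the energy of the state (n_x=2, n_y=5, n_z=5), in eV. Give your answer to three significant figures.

For a 3D rectangular well E = (h²/8m_e)·Σ n_i²/L_i² = (6.626×10^-34)²/(8·9.109×10^-31) · [2²/(0.327 nm)² + 5²/(0.425 nm)² + 5²/(0.616 nm)²].
Evaluating gives E = 1.456×10^-17 J = 90.9 eV.

E = 90.9 eV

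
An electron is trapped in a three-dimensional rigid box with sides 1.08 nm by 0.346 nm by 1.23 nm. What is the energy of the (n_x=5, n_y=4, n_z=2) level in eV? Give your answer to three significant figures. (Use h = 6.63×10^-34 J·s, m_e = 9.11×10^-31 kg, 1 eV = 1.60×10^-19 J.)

For a 3D rectangular well E = (h²/8m_e)·Σ n_i²/L_i² = (6.63×10^-34)²/(8·9.11×10^-31) · [5²/(1.08 nm)² + 4²/(0.346 nm)² + 2²/(1.23 nm)²].
Evaluating gives E = 9.513×10^-18 J = 59.5 eV.

E = 59.5 eV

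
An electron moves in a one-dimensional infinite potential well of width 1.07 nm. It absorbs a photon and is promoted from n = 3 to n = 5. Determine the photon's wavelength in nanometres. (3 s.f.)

E_1 = h²/(8m_eL²) = 5.262×10^-20 J, so ΔE = (5² − 3²)E_1 = 8.419×10^-19 J.
λ = hc/ΔE = (6.626×10^-34·2.998×10^8)/8.419×10^-19 = 2.36×10^-7 m = 236 nm.

λ = 236 nm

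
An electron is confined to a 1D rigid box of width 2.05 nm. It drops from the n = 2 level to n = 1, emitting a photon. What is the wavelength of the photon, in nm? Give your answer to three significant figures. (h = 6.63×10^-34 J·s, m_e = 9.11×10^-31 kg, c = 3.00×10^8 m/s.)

λ = 4.62×10^3 nm

E_1 = h²/(8m_eL²) = 1.435×10^-20 J, so ΔE = (2² − 1²)E_1 = 4.305×10^-20 J.
λ = hc/ΔE = (6.63×10^-34·3.00×10^8)/4.305×10^-20 = 4.62×10^-6 m = 4.62×10^3 nm.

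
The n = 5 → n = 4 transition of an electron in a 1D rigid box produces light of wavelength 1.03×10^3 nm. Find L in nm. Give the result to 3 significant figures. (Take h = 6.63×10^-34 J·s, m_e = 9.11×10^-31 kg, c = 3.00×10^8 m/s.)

L = 1.68 nm

The photon carries ΔE = hc/λ = 6.63×10^-34·3.00×10^8/1.03×10^-6 m = 1.931×10^-19 J.
Since ΔE = (5² − 4²)E_1, E_1 = 2.146×10^-20 J, and L = h/√(8m_eE_1) = 1.68×10^-9 m = 1.68 nm.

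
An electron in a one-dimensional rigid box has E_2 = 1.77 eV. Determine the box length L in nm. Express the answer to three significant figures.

L = 0.922 nm

From E_n = n²h²/(8m_eL²), L = n·h/√(8m_eE_n).
E_2 = 1.77 eV = 2.836×10^-19 J, so L = 2·6.626×10^-34/√(8·9.109×10^-31·2.836×10^-19) = 9.22×10^-10 m = 0.922 nm.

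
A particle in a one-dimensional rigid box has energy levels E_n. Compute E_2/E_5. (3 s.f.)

E_n ∝ n², so E_2/E_5 = 2²/5² = 4/25 = 0.160.

0.160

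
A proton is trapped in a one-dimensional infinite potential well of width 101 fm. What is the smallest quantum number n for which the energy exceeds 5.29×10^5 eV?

E_1 = h²/(8m_pL²) = 3.216×10^-15 J = 2.007×10^4 eV.
Need n² > 5.29×10^5/2.007×10^4 = 26.36, i.e. n > 5.134.
The smallest integer satisfying this is n = 6.

n = 6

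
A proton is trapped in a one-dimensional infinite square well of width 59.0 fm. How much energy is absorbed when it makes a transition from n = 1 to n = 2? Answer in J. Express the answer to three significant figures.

|ΔE| = 2.83×10^-14 J

E_1 = h²/(8m_pL²) = 9.424×10^-15 J.
|ΔE| = |1² − 2²|·E_1 = 3·9.424×10^-15 J = 2.83×10^-14 J.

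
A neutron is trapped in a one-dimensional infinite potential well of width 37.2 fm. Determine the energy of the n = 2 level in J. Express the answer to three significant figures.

E_2 = 9.47×10^-14 J

For an infinite well E_n = n²h²/(8m_nL²), so E_1 = h²/(8m_nL²) = (6.626×10^-34)²/(8·1.675×10^-27·(3.72×10^-14 m)²) = 2.368×10^-14 J.
Then E_2 = 2²·E_1 = 4·2.368×10^-14 J = 9.47×10^-14 J.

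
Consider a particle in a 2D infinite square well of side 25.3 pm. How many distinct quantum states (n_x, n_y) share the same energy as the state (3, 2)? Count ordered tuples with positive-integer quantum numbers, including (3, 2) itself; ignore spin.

The level has n_x² + n_y² = 13. The ordered positive-integer solutions are (2, 3), (3, 2).
That gives 2 states.

degeneracy = 2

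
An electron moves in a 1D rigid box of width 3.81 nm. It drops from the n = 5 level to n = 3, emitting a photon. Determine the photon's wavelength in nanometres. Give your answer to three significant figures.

E_1 = h²/(8m_eL²) = 4.150×10^-21 J, so ΔE = (5² − 3²)E_1 = 6.640×10^-20 J.
λ = hc/ΔE = (6.626×10^-34·2.998×10^8)/6.640×10^-20 = 2.99×10^-6 m = 2.99×10^3 nm.

λ = 2.99×10^3 nm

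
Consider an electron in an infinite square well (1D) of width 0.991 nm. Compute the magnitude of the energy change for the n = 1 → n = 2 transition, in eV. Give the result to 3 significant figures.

E_1 = h²/(8m_eL²) = 6.135×10^-20 J.
|ΔE| = |1² − 2²|·E_1 = 3·6.135×10^-20 J = 1.840×10^-19 J = 1.15 eV.

|ΔE| = 1.15 eV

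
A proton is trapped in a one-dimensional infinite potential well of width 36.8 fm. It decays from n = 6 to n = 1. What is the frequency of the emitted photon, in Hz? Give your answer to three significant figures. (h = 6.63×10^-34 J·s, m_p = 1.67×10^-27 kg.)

f = 1.28×10^21 Hz

E_1 = h²/(8m_pL²) = 2.430×10^-14 J and ΔE = (6² − 1²)E_1 = 8.505×10^-13 J.
f = ΔE/h = 8.505×10^-13/6.63×10^-34 = 1.28×10^21 Hz.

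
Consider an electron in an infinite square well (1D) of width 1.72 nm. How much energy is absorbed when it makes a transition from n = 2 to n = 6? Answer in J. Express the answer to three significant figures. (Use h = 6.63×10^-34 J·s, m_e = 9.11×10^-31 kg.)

|ΔE| = 6.52×10^-19 J

E_1 = h²/(8m_eL²) = 2.039×10^-20 J.
|ΔE| = |2² − 6²|·E_1 = 32·2.039×10^-20 J = 6.52×10^-19 J.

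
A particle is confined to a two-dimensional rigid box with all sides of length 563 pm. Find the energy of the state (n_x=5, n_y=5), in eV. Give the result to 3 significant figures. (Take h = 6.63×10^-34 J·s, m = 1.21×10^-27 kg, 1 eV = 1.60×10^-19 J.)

E = 0.0448 eV

For a 2D rectangular well E = (h²/8m)·Σ n_i²/L_i² = (6.63×10^-34)²/(8·1.21×10^-27) · [5²/(563 pm)² + 5²/(563 pm)²].
Evaluating gives E = 7.163×10^-21 J = 0.0448 eV.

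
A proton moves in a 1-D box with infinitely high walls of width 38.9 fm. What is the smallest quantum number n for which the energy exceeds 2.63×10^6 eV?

E_1 = h²/(8m_pL²) = 2.168×10^-14 J = 1.353×10^5 eV.
Need n² > 2.63×10^6/1.353×10^5 = 19.44, i.e. n > 4.409.
The smallest integer satisfying this is n = 5.

n = 5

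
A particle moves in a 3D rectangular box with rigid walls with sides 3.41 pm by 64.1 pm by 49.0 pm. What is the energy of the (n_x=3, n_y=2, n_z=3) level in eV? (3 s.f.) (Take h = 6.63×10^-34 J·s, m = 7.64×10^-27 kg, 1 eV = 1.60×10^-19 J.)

For a 3D rectangular well E = (h²/8m)·Σ n_i²/L_i² = (6.63×10^-34)²/(8·7.64×10^-27) · [3²/(3.41 pm)² + 2²/(64.1 pm)² + 3²/(49.0 pm)²].
Evaluating gives E = 5.600×10^-18 J = 35.0 eV.

E = 35.0 eV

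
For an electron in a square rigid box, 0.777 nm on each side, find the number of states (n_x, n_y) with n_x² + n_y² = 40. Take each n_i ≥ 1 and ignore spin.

degeneracy = 2

The level has n_x² + n_y² = 40. The ordered positive-integer solutions are (2, 6), (6, 2).
That gives 2 states.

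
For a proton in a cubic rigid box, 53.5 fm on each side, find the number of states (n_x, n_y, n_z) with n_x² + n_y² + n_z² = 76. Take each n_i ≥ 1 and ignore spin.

degeneracy = 3

The level has n_x² + n_y² + n_z² = 76. The ordered positive-integer solutions are (2, 6, 6), (6, 2, 6), (6, 6, 2).
That gives 3 states.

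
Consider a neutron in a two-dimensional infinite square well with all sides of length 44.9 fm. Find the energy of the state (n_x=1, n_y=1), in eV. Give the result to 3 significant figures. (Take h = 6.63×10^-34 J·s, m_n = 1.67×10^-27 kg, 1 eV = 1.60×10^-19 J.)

For a 2D rectangular well E = (h²/8m_n)·Σ n_i²/L_i² = (6.63×10^-34)²/(8·1.67×10^-27) · [1²/(44.9 fm)² + 1²/(44.9 fm)²].
Evaluating gives E = 3.264×10^-14 J = 2.04×10^5 eV.

E = 2.04×10^5 eV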